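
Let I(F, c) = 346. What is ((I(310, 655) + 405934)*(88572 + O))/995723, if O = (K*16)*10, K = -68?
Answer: 31564705760/995723 ≈ 31700.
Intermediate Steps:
O = -10880 (O = -68*16*10 = -1088*10 = -10880)
((I(310, 655) + 405934)*(88572 + O))/995723 = ((346 + 405934)*(88572 - 10880))/995723 = (406280*77692)*(1/995723) = 31564705760*(1/995723) = 31564705760/995723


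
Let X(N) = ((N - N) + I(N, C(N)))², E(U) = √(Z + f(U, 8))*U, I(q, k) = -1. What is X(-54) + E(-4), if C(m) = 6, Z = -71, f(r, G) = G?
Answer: 1 - 12*I*√7 ≈ 1.0 - 31.749*I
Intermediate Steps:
E(U) = 3*I*U*√7 (E(U) = √(-71 + 8)*U = √(-63)*U = (3*I*√7)*U = 3*I*U*√7)
X(N) = 1 (X(N) = ((N - N) - 1)² = (0 - 1)² = (-1)² = 1)
X(-54) + E(-4) = 1 + 3*I*(-4)*√7 = 1 - 12*I*√7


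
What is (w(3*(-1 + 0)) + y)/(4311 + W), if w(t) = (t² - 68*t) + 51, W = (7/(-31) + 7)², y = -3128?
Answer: -2752304/4186971 ≈ -0.65735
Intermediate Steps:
W = 44100/961 (W = (7*(-1/31) + 7)² = (-7/31 + 7)² = (210/31)² = 44100/961 ≈ 45.890)
w(t) = 51 + t² - 68*t
(w(3*(-1 + 0)) + y)/(4311 + W) = ((51 + (3*(-1 + 0))² - 204*(-1 + 0)) - 3128)/(4311 + 44100/961) = ((51 + (3*(-1))² - 204*(-1)) - 3128)/(4186971/961) = ((51 + (-3)² - 68*(-3)) - 3128)*(961/4186971) = ((51 + 9 + 204) - 3128)*(961/4186971) = (264 - 3128)*(961/4186971) = -2864*961/4186971 = -2752304/4186971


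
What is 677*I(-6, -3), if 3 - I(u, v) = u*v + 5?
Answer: -13540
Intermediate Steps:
I(u, v) = -2 - u*v (I(u, v) = 3 - (u*v + 5) = 3 - (5 + u*v) = 3 + (-5 - u*v) = -2 - u*v)
677*I(-6, -3) = 677*(-2 - 1*(-6)*(-3)) = 677*(-2 - 18) = 677*(-20) = -13540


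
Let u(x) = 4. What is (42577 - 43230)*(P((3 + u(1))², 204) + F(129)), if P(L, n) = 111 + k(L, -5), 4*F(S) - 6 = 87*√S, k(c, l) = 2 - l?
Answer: -156067/2 - 56811*√129/4 ≈ -2.3935e+5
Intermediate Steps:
F(S) = 3/2 + 87*√S/4 (F(S) = 3/2 + (87*√S)/4 = 3/2 + 87*√S/4)
P(L, n) = 118 (P(L, n) = 111 + (2 - 1*(-5)) = 111 + (2 + 5) = 111 + 7 = 118)
(42577 - 43230)*(P((3 + u(1))², 204) + F(129)) = (42577 - 43230)*(118 + (3/2 + 87*√129/4)) = -653*(239/2 + 87*√129/4) = -156067/2 - 56811*√129/4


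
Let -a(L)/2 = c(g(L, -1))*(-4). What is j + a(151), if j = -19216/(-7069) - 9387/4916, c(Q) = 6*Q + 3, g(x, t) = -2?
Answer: -2473977535/34751204 ≈ -71.191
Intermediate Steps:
c(Q) = 3 + 6*Q
a(L) = -72 (a(L) = -2*(3 + 6*(-2))*(-4) = -2*(3 - 12)*(-4) = -(-18)*(-4) = -2*36 = -72)
j = 28109153/34751204 (j = -19216*(-1/7069) - 9387*1/4916 = 19216/7069 - 9387/4916 = 28109153/34751204 ≈ 0.80887)
j + a(151) = 28109153/34751204 - 72 = -2473977535/34751204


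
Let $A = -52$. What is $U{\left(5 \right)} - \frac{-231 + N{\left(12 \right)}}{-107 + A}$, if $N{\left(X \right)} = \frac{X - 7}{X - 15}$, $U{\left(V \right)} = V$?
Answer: $\frac{1687}{477} \approx 3.5367$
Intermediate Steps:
$N{\left(X \right)} = \frac{-7 + X}{-15 + X}$
$U{\left(5 \right)} - \frac{-231 + N{\left(12 \right)}}{-107 + A} = 5 - \frac{-231 + \frac{-7 + 12}{-15 + 12}}{-107 - 52} = 5 - \frac{-231 + \frac{1}{-3} \cdot 5}{-159} = 5 - \left(-231 - \frac{5}{3}\right) \left(- \frac{1}{159}\right) = 5 - \left(- \frac{698}{3}\right) \left(- \frac{1}{159}\right) = 5 - \frac{698}{477} = \frac{1687}{477}$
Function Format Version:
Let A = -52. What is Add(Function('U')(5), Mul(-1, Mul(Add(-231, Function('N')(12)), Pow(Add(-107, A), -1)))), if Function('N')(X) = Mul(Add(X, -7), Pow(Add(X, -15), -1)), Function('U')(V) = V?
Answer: Rational(1687, 477) ≈ 3.5367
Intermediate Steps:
Function('N')(X) = Mul(Pow(Add(-15, X), -1), Add(-7, X)) (Function('N')(X) = Mul(Add(-7, X), Pow(Add(-15, X), -1)) = Mul(Pow(Add(-15, X), -1), Add(-7, X)))
Add(Function('U')(5), Mul(-1, Mul(Add(-231, Function('N')(12)), Pow(Add(-107, A), -1)))) = Add(5, Mul(-1, Mul(Add(-231, Mul(Pow(Add(-15, 12), -1), Add(-7, 12))), Pow(Add(-107, -52), -1)))) = Add(5, Mul(-1, Mul(Add(-231, Mul(Pow(-3, -1), 5)), Pow(-159, -1)))) = Add(5, Mul(-1, Mul(Add(-231, Mul(Rational(-1, 3), 5)), Rational(-1, 159)))) = Add(5, Mul(-1, Mul(Add(-231, Rational(-5, 3)), Rational(-1, 159)))) = Add(5, Mul(-1, Mul(Rational(-698, 3), Rational(-1, 159)))) = Add(5, Mul(-1, Rational(698, 477))) = Add(5, Rational(-698, 477)) = Rational(1687, 477)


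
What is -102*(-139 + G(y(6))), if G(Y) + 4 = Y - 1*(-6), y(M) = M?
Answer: 13362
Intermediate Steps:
G(Y) = 2 + Y (G(Y) = -4 + (Y - 1*(-6)) = -4 + (Y + 6) = -4 + (6 + Y) = 2 + Y)
-102*(-139 + G(y(6))) = -102*(-139 + (2 + 6)) = -102*(-139 + 8) = -102*(-131) = 13362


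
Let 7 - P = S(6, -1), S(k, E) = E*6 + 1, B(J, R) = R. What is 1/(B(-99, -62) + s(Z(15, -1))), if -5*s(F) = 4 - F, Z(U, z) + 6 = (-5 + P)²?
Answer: -5/271 ≈ -0.018450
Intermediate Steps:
S(k, E) = 1 + 6*E (S(k, E) = 6*E + 1 = 1 + 6*E)
P = 12 (P = 7 - (1 + 6*(-1)) = 7 - (1 - 6) = 7 - 1*(-5) = 7 + 5 = 12)
Z(U, z) = 43 (Z(U, z) = -6 + (-5 + 12)² = -6 + 7² = -6 + 49 = 43)
s(F) = -⅘ + F/5 (s(F) = -(4 - F)/5 = -⅘ + F/5)
1/(B(-99, -62) + s(Z(15, -1))) = 1/(-62 + (-⅘ + (⅕)*43)) = 1/(-62 + (-⅘ + 43/5)) = 1/(-62 + 39/5) = 1/(-271/5) = -5/271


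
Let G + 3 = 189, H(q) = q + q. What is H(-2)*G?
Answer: -744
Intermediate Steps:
H(q) = 2*q
G = 186 (G = -3 + 189 = 186)
H(-2)*G = (2*(-2))*186 = -4*186 = -744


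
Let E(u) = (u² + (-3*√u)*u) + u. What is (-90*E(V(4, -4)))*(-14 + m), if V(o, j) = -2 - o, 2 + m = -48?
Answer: 172800 + 103680*I*√6 ≈ 1.728e+5 + 2.5396e+5*I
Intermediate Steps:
m = -50 (m = -2 - 48 = -50)
E(u) = u + u² - 3*u^(3/2) (E(u) = (u² - 3*u^(3/2)) + u = u + u² - 3*u^(3/2))
(-90*E(V(4, -4)))*(-14 + m) = (-90*((-2 - 1*4) + (-2 - 1*4)² - 3*(-2 - 1*4)^(3/2)))*(-14 - 50) = -90*((-2 - 4) + (-2 - 4)² - 3*(-2 - 4)^(3/2))*(-64) = -90*(-6 + (-6)² - (-18)*I*√6)*(-64) = -90*(-6 + 36 - (-18)*I*√6)*(-64) = -90*(-6 + 36 + 18*I*√6)*(-64) = -90*(30 + 18*I*√6)*(-64) = (-2700 - 1620*I*√6)*(-64) = 172800 + 103680*I*√6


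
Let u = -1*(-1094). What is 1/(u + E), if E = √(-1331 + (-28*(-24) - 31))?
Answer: 547/598763 - I*√690/1197526 ≈ 0.00091355 - 2.1935e-5*I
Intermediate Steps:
E = I*√690 (E = √(-1331 + (672 - 31)) = √(-1331 + 641) = √(-690) = I*√690 ≈ 26.268*I)
u = 1094
1/(u + E) = 1/(1094 + I*√690)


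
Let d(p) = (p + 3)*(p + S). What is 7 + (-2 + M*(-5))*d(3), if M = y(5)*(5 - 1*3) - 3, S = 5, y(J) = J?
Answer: -1769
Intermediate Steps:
M = 7 (M = 5*(5 - 1*3) - 3 = 5*(5 - 3) - 3 = 5*2 - 3 = 10 - 3 = 7)
d(p) = (3 + p)*(5 + p) (d(p) = (p + 3)*(p + 5) = (3 + p)*(5 + p))
7 + (-2 + M*(-5))*d(3) = 7 + (-2 + 7*(-5))*(15 + 3² + 8*3) = 7 + (-2 - 35)*(15 + 9 + 24) = 7 - 37*48 = 7 - 1776 = -1769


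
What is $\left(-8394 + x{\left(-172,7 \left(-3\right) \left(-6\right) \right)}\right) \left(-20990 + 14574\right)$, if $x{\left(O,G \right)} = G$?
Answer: $53047488$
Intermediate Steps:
$\left(-8394 + x{\left(-172,7 \left(-3\right) \left(-6\right) \right)}\right) \left(-20990 + 14574\right) = \left(-8394 + 7 \left(-3\right) \left(-6\right)\right) \left(-20990 + 14574\right) = \left(-8394 - -126\right) \left(-6416\right) = \left(-8394 + 126\right) \left(-6416\right) = \left(-8268\right) \left(-6416\right) = 53047488$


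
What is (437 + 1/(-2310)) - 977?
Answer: -1247401/2310 ≈ -540.00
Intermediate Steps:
(437 + 1/(-2310)) - 977 = (437 - 1/2310) - 977 = 1009469/2310 - 977 = -1247401/2310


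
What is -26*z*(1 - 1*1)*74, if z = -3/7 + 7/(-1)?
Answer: 0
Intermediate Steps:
z = -52/7 (z = -3*⅐ + 7*(-1) = -3/7 - 7 = -52/7 ≈ -7.4286)
-26*z*(1 - 1*1)*74 = -(-1352)*(1 - 1*1)/7*74 = -(-1352)*(1 - 1)/7*74 = -(-1352)*0/7*74 = -26*0*74 = 0*74 = 0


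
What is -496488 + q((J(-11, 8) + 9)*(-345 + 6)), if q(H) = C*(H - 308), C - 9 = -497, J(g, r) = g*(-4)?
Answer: 8421712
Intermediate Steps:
J(g, r) = -4*g
C = -488 (C = 9 - 497 = -488)
q(H) = 150304 - 488*H (q(H) = -488*(H - 308) = -488*(-308 + H) = 150304 - 488*H)
-496488 + q((J(-11, 8) + 9)*(-345 + 6)) = -496488 + (150304 - 488*(-4*(-11) + 9)*(-345 + 6)) = -496488 + (150304 - 488*(44 + 9)*(-339)) = -496488 + (150304 - 25864*(-339)) = -496488 + (150304 - 488*(-17967)) = -496488 + (150304 + 8767896) = -496488 + 8918200 = 8421712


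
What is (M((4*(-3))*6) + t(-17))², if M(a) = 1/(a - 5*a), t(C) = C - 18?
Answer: 101586241/82944 ≈ 1224.8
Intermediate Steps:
t(C) = -18 + C
M(a) = -1/(4*a) (M(a) = 1/(-4*a) = -1/(4*a))
(M((4*(-3))*6) + t(-17))² = (-1/(4*((4*(-3))*6)) + (-18 - 17))² = (-1/(4*((-12*6))) - 35)² = (-¼/(-72) - 35)² = (-¼*(-1/72) - 35)² = (1/288 - 35)² = (-10079/288)² = 101586241/82944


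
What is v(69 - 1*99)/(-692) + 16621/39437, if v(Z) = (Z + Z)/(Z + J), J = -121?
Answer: 433598828/1030212751 ≈ 0.42088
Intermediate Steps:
v(Z) = 2*Z/(-121 + Z) (v(Z) = (Z + Z)/(Z - 121) = (2*Z)/(-121 + Z) = 2*Z/(-121 + Z))
v(69 - 1*99)/(-692) + 16621/39437 = (2*(69 - 1*99)/(-121 + (69 - 1*99)))/(-692) + 16621/39437 = (2*(69 - 99)/(-121 + (69 - 99)))*(-1/692) + 16621*(1/39437) = (2*(-30)/(-121 - 30))*(-1/692) + 16621/39437 = (2*(-30)/(-151))*(-1/692) + 16621/39437 = (2*(-30)*(-1/151))*(-1/692) + 16621/39437 = (60/151)*(-1/692) + 16621/39437 = -15/26123 + 16621/39437 = 433598828/1030212751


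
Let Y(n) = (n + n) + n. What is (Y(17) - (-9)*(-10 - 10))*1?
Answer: -129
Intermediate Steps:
Y(n) = 3*n (Y(n) = 2*n + n = 3*n)
(Y(17) - (-9)*(-10 - 10))*1 = (3*17 - (-9)*(-10 - 10))*1 = (51 - (-9)*(-20))*1 = (51 - 1*180)*1 = (51 - 180)*1 = -129*1 = -129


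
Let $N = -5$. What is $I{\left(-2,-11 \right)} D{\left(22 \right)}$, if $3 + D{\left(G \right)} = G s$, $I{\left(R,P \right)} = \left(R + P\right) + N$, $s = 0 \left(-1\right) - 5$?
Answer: $2034$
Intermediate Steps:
$s = -5$ ($s = 0 - 5 = -5$)
$I{\left(R,P \right)} = -5 + P + R$ ($I{\left(R,P \right)} = \left(R + P\right) - 5 = \left(P + R\right) - 5 = -5 + P + R$)
$D{\left(G \right)} = -3 - 5 G$ ($D{\left(G \right)} = -3 + G \left(-5\right) = -3 - 5 G$)
$I{\left(-2,-11 \right)} D{\left(22 \right)} = \left(-5 - 11 - 2\right) \left(-3 - 110\right) = - 18 \left(-3 - 110\right) = \left(-18\right) \left(-113\right) = 2034$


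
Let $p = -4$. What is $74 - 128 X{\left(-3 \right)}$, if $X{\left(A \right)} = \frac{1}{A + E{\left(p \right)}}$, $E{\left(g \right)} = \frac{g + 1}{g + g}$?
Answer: $\frac{2578}{21} \approx 122.76$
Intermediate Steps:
$E{\left(g \right)} = \frac{1 + g}{2 g}$
$X{\left(A \right)} = \frac{1}{\frac{3}{8} + A}$ ($X{\left(A \right)} = \frac{1}{A + \frac{1 - 4}{2 \left(-4\right)}} = \frac{1}{A + \frac{1}{2} \left(- \frac{1}{4}\right) \left(-3\right)} = \frac{1}{A + \frac{3}{8}} = \frac{1}{\frac{3}{8} + A}$)
$74 - 128 X{\left(-3 \right)} = 74 - 128 \frac{8}{3 + 8 \left(-3\right)} = 74 - 128 \frac{8}{3 - 24} = 74 - 128 \frac{8}{-21} = 74 - 128 \cdot 8 \left(- \frac{1}{21}\right) = 74 - - \frac{1024}{21} = 74 + \frac{1024}{21} = \frac{2578}{21}$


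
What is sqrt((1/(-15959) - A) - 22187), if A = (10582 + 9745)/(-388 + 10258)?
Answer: I*sqrt(550534513183896702090)/157515330 ≈ 148.96*I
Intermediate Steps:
A = 20327/9870 ≈ 2.0595
sqrt((1/(-15959) - A) - 22187) = sqrt((1/(-15959) - 1*20327/9870) - 22187) = sqrt((-1/15959 - 20327/9870) - 22187) = sqrt(-324408463/157515330 - 22187) = sqrt(-3495117035173/157515330) = I*sqrt(550534513183896702090)/157515330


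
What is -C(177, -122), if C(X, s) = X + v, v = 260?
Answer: -437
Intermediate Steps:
C(X, s) = 260 + X (C(X, s) = X + 260 = 260 + X)
-C(177, -122) = -(260 + 177) = -1*437 = -437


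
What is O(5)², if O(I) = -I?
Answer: 25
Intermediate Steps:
O(5)² = (-1*5)² = (-5)² = 25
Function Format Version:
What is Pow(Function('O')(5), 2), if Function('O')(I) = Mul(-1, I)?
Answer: 25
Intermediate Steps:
Pow(Function('O')(5), 2) = Pow(Mul(-1, 5), 2) = Pow(-5, 2) = 25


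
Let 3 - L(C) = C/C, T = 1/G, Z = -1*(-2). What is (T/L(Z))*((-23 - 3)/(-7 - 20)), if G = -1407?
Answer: -13/37989 ≈ -0.00034220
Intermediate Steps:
Z = 2
T = -1/1407 (T = 1/(-1407) = -1/1407 ≈ -0.00071073)
L(C) = 2 (L(C) = 3 - C/C = 3 - 1*1 = 3 - 1 = 2)
(T/L(Z))*((-23 - 3)/(-7 - 20)) = (-1/1407/2)*((-23 - 3)/(-7 - 20)) = (-1/1407*1/2)*(-26/(-27)) = -(-13)*(-1)/(1407*27) = -1/2814*26/27 = -13/37989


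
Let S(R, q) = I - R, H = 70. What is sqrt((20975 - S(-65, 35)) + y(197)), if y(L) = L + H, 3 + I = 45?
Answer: sqrt(21135) ≈ 145.38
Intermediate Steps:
I = 42 (I = -3 + 45 = 42)
S(R, q) = 42 - R
y(L) = 70 + L (y(L) = L + 70 = 70 + L)
sqrt((20975 - S(-65, 35)) + y(197)) = sqrt((20975 - (42 - 1*(-65))) + (70 + 197)) = sqrt((20975 - (42 + 65)) + 267) = sqrt((20975 - 1*107) + 267) = sqrt((20975 - 107) + 267) = sqrt(20868 + 267) = sqrt(21135)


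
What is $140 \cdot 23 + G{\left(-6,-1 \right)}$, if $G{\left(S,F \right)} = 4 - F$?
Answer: $3225$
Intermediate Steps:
$140 \cdot 23 + G{\left(-6,-1 \right)} = 140 \cdot 23 + \left(4 - -1\right) = 3220 + \left(4 + 1\right) = 3220 + 5 = 3225$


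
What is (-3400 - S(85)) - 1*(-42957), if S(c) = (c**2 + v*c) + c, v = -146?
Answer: 44657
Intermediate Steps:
S(c) = c**2 - 145*c (S(c) = (c**2 - 146*c) + c = c**2 - 145*c)
(-3400 - S(85)) - 1*(-42957) = (-3400 - 85*(-145 + 85)) - 1*(-42957) = (-3400 - 85*(-60)) + 42957 = (-3400 - 1*(-5100)) + 42957 = (-3400 + 5100) + 42957 = 1700 + 42957 = 44657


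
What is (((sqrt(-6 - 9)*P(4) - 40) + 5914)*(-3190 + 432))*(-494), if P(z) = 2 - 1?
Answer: 8003043048 + 1362452*I*sqrt(15) ≈ 8.003e+9 + 5.2768e+6*I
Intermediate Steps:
P(z) = 1
(((sqrt(-6 - 9)*P(4) - 40) + 5914)*(-3190 + 432))*(-494) = (((sqrt(-6 - 9)*1 - 40) + 5914)*(-3190 + 432))*(-494) = (((sqrt(-15)*1 - 40) + 5914)*(-2758))*(-494) = ((((I*sqrt(15))*1 - 40) + 5914)*(-2758))*(-494) = (((I*sqrt(15) - 40) + 5914)*(-2758))*(-494) = (((-40 + I*sqrt(15)) + 5914)*(-2758))*(-494) = ((5874 + I*sqrt(15))*(-2758))*(-494) = (-16200492 - 2758*I*sqrt(15))*(-494) = 8003043048 + 1362452*I*sqrt(15)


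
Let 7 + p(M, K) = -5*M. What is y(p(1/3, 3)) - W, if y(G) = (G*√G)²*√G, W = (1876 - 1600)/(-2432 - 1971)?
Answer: 276/4403 - 17576*I*√78/81 ≈ 0.062685 - 1916.4*I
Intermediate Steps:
W = -276/4403 (W = 276/(-4403) = 276*(-1/4403) = -276/4403 ≈ -0.062685)
p(M, K) = -7 - 5*M
y(G) = G^(7/2) (y(G) = (G^(3/2))²*√G = G³*√G = G^(7/2))
y(p(1/3, 3)) - W = (-7 - 5/3)^(7/2) - 1*(-276/4403) = (-7 - 5*⅓)^(7/2) + 276/4403 = (-7 - 5/3)^(7/2) + 276/4403 = (-26/3)^(7/2) + 276/4403 = -17576*I*√78/81 + 276/4403 = 276/4403 - 17576*I*√78/81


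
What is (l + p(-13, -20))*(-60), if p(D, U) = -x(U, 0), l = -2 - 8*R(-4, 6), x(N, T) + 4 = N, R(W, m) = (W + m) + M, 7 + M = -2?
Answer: -4680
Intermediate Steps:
M = -9 (M = -7 - 2 = -9)
R(W, m) = -9 + W + m (R(W, m) = (W + m) - 9 = -9 + W + m)
x(N, T) = -4 + N
l = 54 (l = -2 - 8*(-9 - 4 + 6) = -2 - 8*(-7) = -2 + 56 = 54)
p(D, U) = 4 - U (p(D, U) = -(-4 + U) = 4 - U)
(l + p(-13, -20))*(-60) = (54 + (4 - 1*(-20)))*(-60) = (54 + (4 + 20))*(-60) = (54 + 24)*(-60) = 78*(-60) = -4680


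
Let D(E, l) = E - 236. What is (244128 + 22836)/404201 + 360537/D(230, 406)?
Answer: -48575938051/808402 ≈ -60089.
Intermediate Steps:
D(E, l) = -236 + E
(244128 + 22836)/404201 + 360537/D(230, 406) = (244128 + 22836)/404201 + 360537/(-236 + 230) = 266964*(1/404201) + 360537/(-6) = 266964/404201 + 360537*(-1/6) = 266964/404201 - 120179/2 = -48575938051/808402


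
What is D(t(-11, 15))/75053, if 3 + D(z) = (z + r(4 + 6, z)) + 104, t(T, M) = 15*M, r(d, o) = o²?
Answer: 50951/75053 ≈ 0.67887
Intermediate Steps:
D(z) = 101 + z + z² (D(z) = -3 + ((z + z²) + 104) = -3 + (104 + z + z²) = 101 + z + z²)
D(t(-11, 15))/75053 = (101 + 15*15 + (15*15)²)/75053 = (101 + 225 + 225²)*(1/75053) = (101 + 225 + 50625)*(1/75053) = 50951*(1/75053) = 50951/75053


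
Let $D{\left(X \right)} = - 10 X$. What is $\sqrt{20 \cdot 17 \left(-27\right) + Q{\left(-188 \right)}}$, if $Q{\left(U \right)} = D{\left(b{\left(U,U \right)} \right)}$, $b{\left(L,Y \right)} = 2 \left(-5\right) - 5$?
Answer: $i \sqrt{9030} \approx 95.026 i$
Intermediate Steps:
$b{\left(L,Y \right)} = -15$ ($b{\left(L,Y \right)} = -10 - 5 = -15$)
$Q{\left(U \right)} = 150$ ($Q{\left(U \right)} = \left(-10\right) \left(-15\right) = 150$)
$\sqrt{20 \cdot 17 \left(-27\right) + Q{\left(-188 \right)}} = \sqrt{20 \cdot 17 \left(-27\right) + 150} = \sqrt{340 \left(-27\right) + 150} = \sqrt{-9180 + 150} = \sqrt{-9030} = i \sqrt{9030}$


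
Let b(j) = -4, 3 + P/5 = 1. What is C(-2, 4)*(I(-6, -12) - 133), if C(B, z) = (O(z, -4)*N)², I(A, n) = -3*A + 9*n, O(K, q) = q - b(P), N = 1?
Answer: 0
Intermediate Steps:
P = -10 (P = -15 + 5*1 = -15 + 5 = -10)
O(K, q) = 4 + q (O(K, q) = q - 1*(-4) = q + 4 = 4 + q)
C(B, z) = 0 (C(B, z) = ((4 - 4)*1)² = (0*1)² = 0² = 0)
C(-2, 4)*(I(-6, -12) - 133) = 0*((-3*(-6) + 9*(-12)) - 133) = 0*((18 - 108) - 133) = 0*(-90 - 133) = 0*(-223) = 0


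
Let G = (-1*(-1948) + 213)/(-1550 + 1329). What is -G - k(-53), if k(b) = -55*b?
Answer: -642054/221 ≈ -2905.2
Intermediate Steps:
G = -2161/221 (G = (1948 + 213)/(-221) = 2161*(-1/221) = -2161/221 ≈ -9.7783)
-G - k(-53) = -1*(-2161/221) - (-55)*(-53) = 2161/221 - 1*2915 = 2161/221 - 2915 = -642054/221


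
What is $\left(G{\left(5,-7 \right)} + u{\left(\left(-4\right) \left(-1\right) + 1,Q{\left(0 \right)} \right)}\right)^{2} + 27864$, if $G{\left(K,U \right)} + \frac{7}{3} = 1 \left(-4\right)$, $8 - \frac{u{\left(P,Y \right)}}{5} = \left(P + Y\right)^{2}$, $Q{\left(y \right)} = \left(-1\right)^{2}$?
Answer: $\frac{443497}{9} \approx 49277.0$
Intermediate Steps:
$Q{\left(y \right)} = 1$
$u{\left(P,Y \right)} = 40 - 5 \left(P + Y\right)^{2}$
$G{\left(K,U \right)} = - \frac{19}{3}$ ($G{\left(K,U \right)} = - \frac{7}{3} + 1 \left(-4\right) = - \frac{7}{3} - 4 = - \frac{19}{3}$)
$\left(G{\left(5,-7 \right)} + u{\left(\left(-4\right) \left(-1\right) + 1,Q{\left(0 \right)} \right)}\right)^{2} + 27864 = \left(- \frac{19}{3} + \left(40 - 5 \left(\left(\left(-4\right) \left(-1\right) + 1\right) + 1\right)^{2}\right)\right)^{2} + 27864 = \left(- \frac{19}{3} + \left(40 - 5 \left(\left(4 + 1\right) + 1\right)^{2}\right)\right)^{2} + 27864 = \left(- \frac{19}{3} + \left(40 - 5 \left(5 + 1\right)^{2}\right)\right)^{2} + 27864 = \left(- \frac{19}{3} + \left(40 - 5 \cdot 6^{2}\right)\right)^{2} + 27864 = \left(- \frac{19}{3} + \left(40 - 180\right)\right)^{2} + 27864 = \left(- \frac{19}{3} - 140\right)^{2} + 27864 = \left(- \frac{439}{3}\right)^{2} + 27864 = \frac{192721}{9} + 27864 = \frac{443497}{9}$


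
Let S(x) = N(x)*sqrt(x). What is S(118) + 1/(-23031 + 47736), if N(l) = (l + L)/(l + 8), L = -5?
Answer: 1/24705 + 113*sqrt(118)/126 ≈ 9.7421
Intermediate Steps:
N(l) = (-5 + l)/(8 + l) (N(l) = (l - 5)/(l + 8) = (-5 + l)/(8 + l))
S(x) = sqrt(x)*(-5 + x)/(8 + x) (S(x) = ((-5 + x)/(8 + x))*sqrt(x) = sqrt(x)*(-5 + x)/(8 + x))
S(118) + 1/(-23031 + 47736) = sqrt(118)*(-5 + 118)/(8 + 118) + 1/(-23031 + 47736) = sqrt(118)*113/126 + 1/24705 = sqrt(118)*(1/126)*113 + 1/24705 = 113*sqrt(118)/126 + 1/24705 = 1/24705 + 113*sqrt(118)/126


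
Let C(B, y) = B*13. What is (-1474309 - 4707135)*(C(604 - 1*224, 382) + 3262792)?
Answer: -20199302365008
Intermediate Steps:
C(B, y) = 13*B
(-1474309 - 4707135)*(C(604 - 1*224, 382) + 3262792) = (-1474309 - 4707135)*(13*(604 - 1*224) + 3262792) = -6181444*(13*(604 - 224) + 3262792) = -6181444*(13*380 + 3262792) = -6181444*(4940 + 3262792) = -6181444*3267732 = -20199302365008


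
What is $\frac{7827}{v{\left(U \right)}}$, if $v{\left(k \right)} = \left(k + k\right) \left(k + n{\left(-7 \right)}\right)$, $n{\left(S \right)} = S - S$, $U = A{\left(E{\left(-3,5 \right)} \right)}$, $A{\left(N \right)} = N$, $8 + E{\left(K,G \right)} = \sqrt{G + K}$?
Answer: $\frac{7827}{2 \left(8 - \sqrt{2}\right)^{2}} \approx 90.23$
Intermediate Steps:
$E{\left(K,G \right)} = -8 + \sqrt{G + K}$
$U = -8 + \sqrt{2}$ ($U = -8 + \sqrt{5 - 3} = -8 + \sqrt{2} \approx -6.5858$)
$n{\left(S \right)} = 0$
$v{\left(k \right)} = 2 k^{2}$ ($v{\left(k \right)} = \left(k + k\right) \left(k + 0\right) = 2 k k = 2 k^{2}$)
$\frac{7827}{v{\left(U \right)}} = \frac{7827}{2 \left(-8 + \sqrt{2}\right)^{2}}$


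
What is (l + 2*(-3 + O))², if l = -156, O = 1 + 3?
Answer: 23716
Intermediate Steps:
O = 4
(l + 2*(-3 + O))² = (-156 + 2*(-3 + 4))² = (-156 + 2*1)² = (-156 + 2)² = (-154)² = 23716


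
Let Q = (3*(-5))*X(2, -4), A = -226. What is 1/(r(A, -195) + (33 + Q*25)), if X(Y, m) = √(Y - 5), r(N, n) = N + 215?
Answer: 22/422359 + 375*I*√3/422359 ≈ 5.2088e-5 + 0.0015378*I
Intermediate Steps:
r(N, n) = 215 + N
X(Y, m) = √(-5 + Y)
Q = -15*I*√3 (Q = (3*(-5))*√(-5 + 2) = -15*I*√3 ≈ -25.981*I)
1/(r(A, -195) + (33 + Q*25)) = 1/((215 - 226) + (33 - 15*I*√3*25)) = 1/(-11 + (33 - 375*I*√3)) = 1/(22 - 375*I*√3)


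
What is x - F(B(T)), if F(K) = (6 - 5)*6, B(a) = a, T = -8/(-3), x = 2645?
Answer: 2639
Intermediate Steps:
T = 8/3 (T = -8*(-1/3) = 8/3 ≈ 2.6667)
F(K) = 6 (F(K) = 1*6 = 6)
x - F(B(T)) = 2645 - 1*6 = 2645 - 6 = 2639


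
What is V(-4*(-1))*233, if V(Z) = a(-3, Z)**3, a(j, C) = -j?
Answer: 6291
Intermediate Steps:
V(Z) = 27 (V(Z) = (-1*(-3))**3 = 3**3 = 27)
V(-4*(-1))*233 = 27*233 = 6291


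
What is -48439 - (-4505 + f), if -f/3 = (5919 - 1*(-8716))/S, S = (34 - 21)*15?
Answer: -568215/13 ≈ -43709.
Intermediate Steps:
S = 195 (S = 13*15 = 195)
f = -2927/13 (f = -3*(5919 - 1*(-8716))/195 = -3*(5919 + 8716)/195 = -43905/195 = -3*2927/39 = -2927/13 ≈ -225.15)
-48439 - (-4505 + f) = -48439 - (-4505 - 2927/13) = -48439 - 1*(-61492/13) = -48439 + 61492/13 = -568215/13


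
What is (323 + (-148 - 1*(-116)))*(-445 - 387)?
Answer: -242112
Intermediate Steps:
(323 + (-148 - 1*(-116)))*(-445 - 387) = (323 + (-148 + 116))*(-832) = (323 - 32)*(-832) = 291*(-832) = -242112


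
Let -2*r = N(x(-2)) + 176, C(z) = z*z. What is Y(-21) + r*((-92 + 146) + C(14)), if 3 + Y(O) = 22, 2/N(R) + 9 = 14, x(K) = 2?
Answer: -22031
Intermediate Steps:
N(R) = ⅖ (N(R) = 2/(-9 + 14) = 2/5 = 2*(⅕) = ⅖)
Y(O) = 19 (Y(O) = -3 + 22 = 19)
C(z) = z²
r = -441/5 (r = -(⅖ + 176)/2 = -½*882/5 = -441/5 ≈ -88.200)
Y(-21) + r*((-92 + 146) + C(14)) = 19 - 441*((-92 + 146) + 14²)/5 = 19 - 441*(54 + 196)/5 = 19 - 441/5*250 = 19 - 22050 = -22031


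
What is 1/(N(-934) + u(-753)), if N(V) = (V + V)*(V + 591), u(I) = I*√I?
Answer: I/(753*√753 + 640724*I) ≈ 1.5591e-6 + 5.028e-8*I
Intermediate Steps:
u(I) = I^(3/2)
N(V) = 2*V*(591 + V) (N(V) = (2*V)*(591 + V) = 2*V*(591 + V))
1/(N(-934) + u(-753)) = 1/(2*(-934)*(591 - 934) + (-753)^(3/2)) = 1/(2*(-934)*(-343) - 753*I*√753) = 1/(640724 - 753*I*√753)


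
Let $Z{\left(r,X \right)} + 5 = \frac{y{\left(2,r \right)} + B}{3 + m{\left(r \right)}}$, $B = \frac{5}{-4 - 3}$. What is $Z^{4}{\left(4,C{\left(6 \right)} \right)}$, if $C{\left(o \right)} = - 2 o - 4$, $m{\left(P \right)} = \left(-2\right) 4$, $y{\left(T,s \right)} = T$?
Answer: $\frac{1146228736}{1500625} \approx 763.83$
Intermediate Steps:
$m{\left(P \right)} = -8$
$C{\left(o \right)} = -4 - 2 o$
$B = - \frac{5}{7}$ ($B = \frac{5}{-7} = 5 \left(- \frac{1}{7}\right) = - \frac{5}{7} \approx -0.71429$)
$Z{\left(r,X \right)} = - \frac{184}{35}$ ($Z{\left(r,X \right)} = -5 + \frac{2 - \frac{5}{7}}{3 - 8} = -5 + \frac{9}{7 \left(-5\right)} = -5 + \frac{9}{7} \left(- \frac{1}{5}\right) = -5 - \frac{9}{35} = - \frac{184}{35}$)
$Z^{4}{\left(4,C{\left(6 \right)} \right)} = \left(- \frac{184}{35}\right)^{4} = \frac{1146228736}{1500625}$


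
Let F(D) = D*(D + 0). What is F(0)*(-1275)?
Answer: 0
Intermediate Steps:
F(D) = D**2 (F(D) = D*D = D**2)
F(0)*(-1275) = 0**2*(-1275) = 0*(-1275) = 0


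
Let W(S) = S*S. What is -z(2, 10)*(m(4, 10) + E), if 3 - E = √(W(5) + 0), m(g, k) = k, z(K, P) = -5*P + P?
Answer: 320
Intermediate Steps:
W(S) = S²
z(K, P) = -4*P
E = -2 (E = 3 - √(5² + 0) = 3 - √(25 + 0) = 3 - √25 = 3 - 1*5 = 3 - 5 = -2)
-z(2, 10)*(m(4, 10) + E) = -(-4*10)*(10 - 2) = -(-40)*8 = -1*(-320) = 320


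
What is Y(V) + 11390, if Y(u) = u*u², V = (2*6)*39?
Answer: 102514622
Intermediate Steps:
V = 468 (V = 12*39 = 468)
Y(u) = u³
Y(V) + 11390 = 468³ + 11390 = 102503232 + 11390 = 102514622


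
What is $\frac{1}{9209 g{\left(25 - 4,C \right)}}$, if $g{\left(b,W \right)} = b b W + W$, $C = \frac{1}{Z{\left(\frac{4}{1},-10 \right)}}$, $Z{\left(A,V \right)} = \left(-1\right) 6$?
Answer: $- \frac{3}{2035189} \approx -1.4741 \cdot 10^{-6}$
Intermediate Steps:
$Z{\left(A,V \right)} = -6$
$C = - \frac{1}{6}$ ($C = \frac{1}{-6} = - \frac{1}{6} \approx -0.16667$)
$g{\left(b,W \right)} = W + W b^{2}$ ($g{\left(b,W \right)} = b^{2} W + W = W b^{2} + W = W + W b^{2}$)
$\frac{1}{9209 g{\left(25 - 4,C \right)}} = \frac{1}{9209 \left(- \frac{1 + \left(25 - 4\right)^{2}}{6}\right)} = \frac{1}{9209 \left(- \frac{1 + 21^{2}}{6}\right)} = \frac{1}{9209 \left(- \frac{1 + 441}{6}\right)} = \frac{1}{9209 \left(\left(- \frac{1}{6}\right) 442\right)} = \frac{1}{9209 \left(- \frac{221}{3}\right)} = \frac{1}{9209} \left(- \frac{3}{221}\right) = - \frac{3}{2035189}$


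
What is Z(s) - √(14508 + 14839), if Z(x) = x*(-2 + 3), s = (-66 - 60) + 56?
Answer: -70 - √29347 ≈ -241.31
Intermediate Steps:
s = -70 (s = -126 + 56 = -70)
Z(x) = x (Z(x) = x*1 = x)
Z(s) - √(14508 + 14839) = -70 - √(14508 + 14839) = -70 - √29347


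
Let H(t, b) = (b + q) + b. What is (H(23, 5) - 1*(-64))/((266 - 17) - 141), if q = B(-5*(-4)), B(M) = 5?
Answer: 79/108 ≈ 0.73148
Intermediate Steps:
q = 5
H(t, b) = 5 + 2*b (H(t, b) = (b + 5) + b = (5 + b) + b = 5 + 2*b)
(H(23, 5) - 1*(-64))/((266 - 17) - 141) = ((5 + 2*5) - 1*(-64))/((266 - 17) - 141) = ((5 + 10) + 64)/(249 - 141) = (15 + 64)/108 = 79*(1/108) = 79/108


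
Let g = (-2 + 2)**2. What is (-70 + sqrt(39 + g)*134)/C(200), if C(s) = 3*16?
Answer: -35/24 + 67*sqrt(39)/24 ≈ 15.976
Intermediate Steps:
C(s) = 48
g = 0 (g = 0**2 = 0)
(-70 + sqrt(39 + g)*134)/C(200) = (-70 + sqrt(39 + 0)*134)/48 = (-70 + sqrt(39)*134)*(1/48) = (-70 + 134*sqrt(39))*(1/48) = -35/24 + 67*sqrt(39)/24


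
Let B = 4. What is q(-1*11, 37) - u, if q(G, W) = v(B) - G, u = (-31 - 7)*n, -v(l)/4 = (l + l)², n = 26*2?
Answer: 1731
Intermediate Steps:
n = 52
v(l) = -16*l² (v(l) = -4*(l + l)² = -4*4*l² = -16*l²)
u = -1976 (u = (-31 - 7)*52 = -38*52 = -1976)
q(G, W) = -256 - G (q(G, W) = -16*4² - G = -16*16 - G = -256 - G)
q(-1*11, 37) - u = (-256 - (-1)*11) - 1*(-1976) = (-256 - 1*(-11)) + 1976 = (-256 + 11) + 1976 = -245 + 1976 = 1731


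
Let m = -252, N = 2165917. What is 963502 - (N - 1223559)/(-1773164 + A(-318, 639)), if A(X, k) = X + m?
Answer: 854498599413/886867 ≈ 9.6350e+5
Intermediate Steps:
A(X, k) = -252 + X (A(X, k) = X - 252 = -252 + X)
963502 - (N - 1223559)/(-1773164 + A(-318, 639)) = 963502 - (2165917 - 1223559)/(-1773164 + (-252 - 318)) = 963502 - 942358/(-1773164 - 570) = 963502 - 942358/(-1773734) = 963502 - 942358*(-1)/1773734 = 963502 - 1*(-471179/886867) = 963502 + 471179/886867 = 854498599413/886867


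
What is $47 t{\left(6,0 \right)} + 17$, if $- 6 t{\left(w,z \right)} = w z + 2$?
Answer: $\frac{4}{3} \approx 1.3333$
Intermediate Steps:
$t{\left(w,z \right)} = - \frac{1}{3} - \frac{w z}{6}$ ($t{\left(w,z \right)} = - \frac{w z + 2}{6} = - \frac{2 + w z}{6} = - \frac{1}{3} - \frac{w z}{6}$)
$47 t{\left(6,0 \right)} + 17 = 47 \left(- \frac{1}{3} - 1 \cdot 0\right) + 17 = 47 \left(- \frac{1}{3} + 0\right) + 17 = 47 \left(- \frac{1}{3}\right) + 17 = - \frac{47}{3} + 17 = \frac{4}{3}$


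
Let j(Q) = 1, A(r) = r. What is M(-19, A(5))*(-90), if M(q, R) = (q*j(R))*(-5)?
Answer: -8550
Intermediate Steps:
M(q, R) = -5*q (M(q, R) = (q*1)*(-5) = q*(-5) = -5*q)
M(-19, A(5))*(-90) = -5*(-19)*(-90) = 95*(-90) = -8550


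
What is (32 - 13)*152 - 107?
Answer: 2781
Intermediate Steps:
(32 - 13)*152 - 107 = 19*152 - 107 = 2888 - 107 = 2781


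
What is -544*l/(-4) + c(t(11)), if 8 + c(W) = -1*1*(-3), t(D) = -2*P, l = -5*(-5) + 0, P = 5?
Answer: 3395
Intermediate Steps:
l = 25 (l = 25 + 0 = 25)
t(D) = -10 (t(D) = -2*5 = -10)
c(W) = -5 (c(W) = -8 - 1*1*(-3) = -8 - 1*(-3) = -8 + 3 = -5)
-544*l/(-4) + c(t(11)) = -13600/(-4) - 5 = -13600*(-1)/4 - 5 = -544*(-25/4) - 5 = 3400 - 5 = 3395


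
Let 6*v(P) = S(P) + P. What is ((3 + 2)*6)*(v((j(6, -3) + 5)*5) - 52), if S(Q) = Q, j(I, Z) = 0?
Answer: -1310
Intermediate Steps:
v(P) = P/3 (v(P) = (P + P)/6 = (2*P)/6 = P/3)
((3 + 2)*6)*(v((j(6, -3) + 5)*5) - 52) = ((3 + 2)*6)*(((0 + 5)*5)/3 - 52) = (5*6)*((5*5)/3 - 52) = 30*((1/3)*25 - 52) = 30*(25/3 - 52) = 30*(-131/3) = -1310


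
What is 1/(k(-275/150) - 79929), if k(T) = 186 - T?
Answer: -6/478447 ≈ -1.2541e-5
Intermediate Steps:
1/(k(-275/150) - 79929) = 1/((186 - (-275)/150) - 79929) = 1/((186 - 1*(-11/6)) - 79929) = 1/((186 + 11/6) - 79929) = 1/(1127/6 - 79929) = 1/(-478447/6) = -6/478447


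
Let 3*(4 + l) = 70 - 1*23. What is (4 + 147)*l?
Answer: 5285/3 ≈ 1761.7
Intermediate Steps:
l = 35/3 (l = -4 + (70 - 1*23)/3 = -4 + (70 - 23)/3 = -4 + (1/3)*47 = -4 + 47/3 = 35/3 ≈ 11.667)
(4 + 147)*l = (4 + 147)*(35/3) = 151*(35/3) = 5285/3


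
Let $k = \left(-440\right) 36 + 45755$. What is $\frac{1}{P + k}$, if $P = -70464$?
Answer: $- \frac{1}{40549} \approx -2.4662 \cdot 10^{-5}$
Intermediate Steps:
$k = 29915$ ($k = -15840 + 45755 = 29915$)
$\frac{1}{P + k} = \frac{1}{-70464 + 29915} = \frac{1}{-40549} = - \frac{1}{40549}$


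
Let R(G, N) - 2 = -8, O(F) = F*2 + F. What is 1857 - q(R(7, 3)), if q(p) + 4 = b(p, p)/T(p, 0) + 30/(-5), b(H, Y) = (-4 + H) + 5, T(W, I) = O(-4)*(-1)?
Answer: 22409/12 ≈ 1867.4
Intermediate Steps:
O(F) = 3*F (O(F) = 2*F + F = 3*F)
T(W, I) = 12 (T(W, I) = (3*(-4))*(-1) = -12*(-1) = 12)
b(H, Y) = 1 + H
R(G, N) = -6 (R(G, N) = 2 - 8 = -6)
q(p) = -119/12 + p/12 (q(p) = -4 + ((1 + p)/12 + 30/(-5)) = -4 + ((1 + p)*(1/12) + 30*(-⅕)) = -4 + ((1/12 + p/12) - 6) = -4 + (-71/12 + p/12) = -119/12 + p/12)
1857 - q(R(7, 3)) = 1857 - (-119/12 + (1/12)*(-6)) = 1857 - (-119/12 - ½) = 1857 - 1*(-125/12) = 1857 + 125/12 = 22409/12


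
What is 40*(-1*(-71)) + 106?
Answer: 2946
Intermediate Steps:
40*(-1*(-71)) + 106 = 40*71 + 106 = 2840 + 106 = 2946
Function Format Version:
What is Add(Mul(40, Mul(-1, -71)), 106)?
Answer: 2946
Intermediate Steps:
Add(Mul(40, Mul(-1, -71)), 106) = Add(Mul(40, 71), 106) = Add(2840, 106) = 2946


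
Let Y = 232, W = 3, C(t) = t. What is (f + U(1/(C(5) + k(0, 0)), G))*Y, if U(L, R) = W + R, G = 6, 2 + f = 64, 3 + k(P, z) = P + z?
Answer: 16472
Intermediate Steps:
k(P, z) = -3 + P + z (k(P, z) = -3 + (P + z) = -3 + P + z)
f = 62 (f = -2 + 64 = 62)
U(L, R) = 3 + R
(f + U(1/(C(5) + k(0, 0)), G))*Y = (62 + (3 + 6))*232 = (62 + 9)*232 = 71*232 = 16472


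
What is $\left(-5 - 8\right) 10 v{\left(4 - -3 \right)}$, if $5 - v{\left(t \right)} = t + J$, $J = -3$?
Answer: $-130$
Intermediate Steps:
$v{\left(t \right)} = 8 - t$ ($v{\left(t \right)} = 5 - \left(t - 3\right) = 5 - \left(-3 + t\right) = 8 - t$)
$\left(-5 - 8\right) 10 v{\left(4 - -3 \right)} = \left(-5 - 8\right) 10 \left(8 - \left(4 - -3\right)\right) = \left(-13\right) 10 \left(8 - \left(4 + 3\right)\right) = - 130 \left(8 - 7\right) = \left(-130\right) 1 = -130$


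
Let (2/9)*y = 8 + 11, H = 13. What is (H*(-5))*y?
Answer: -11115/2 ≈ -5557.5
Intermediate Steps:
y = 171/2 (y = 9*(8 + 11)/2 = (9/2)*19 = 171/2 ≈ 85.500)
(H*(-5))*y = (13*(-5))*(171/2) = -65*171/2 = -11115/2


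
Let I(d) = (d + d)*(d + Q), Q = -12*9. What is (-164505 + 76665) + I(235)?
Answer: -28150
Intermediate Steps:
Q = -108
I(d) = 2*d*(-108 + d) (I(d) = (d + d)*(d - 108) = (2*d)*(-108 + d) = 2*d*(-108 + d))
(-164505 + 76665) + I(235) = (-164505 + 76665) + 2*235*(-108 + 235) = -87840 + 2*235*127 = -87840 + 59690 = -28150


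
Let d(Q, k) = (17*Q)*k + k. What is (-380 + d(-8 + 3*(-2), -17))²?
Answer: 13315201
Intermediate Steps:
d(Q, k) = k + 17*Q*k (d(Q, k) = 17*Q*k + k = k + 17*Q*k)
(-380 + d(-8 + 3*(-2), -17))² = (-380 - 17*(1 + 17*(-8 + 3*(-2))))² = (-380 - 17*(1 + 17*(-8 - 6)))² = (-380 - 17*(1 + 17*(-14)))² = (-380 - 17*(1 - 238))² = (-380 - 17*(-237))² = (-380 + 4029)² = 3649² = 13315201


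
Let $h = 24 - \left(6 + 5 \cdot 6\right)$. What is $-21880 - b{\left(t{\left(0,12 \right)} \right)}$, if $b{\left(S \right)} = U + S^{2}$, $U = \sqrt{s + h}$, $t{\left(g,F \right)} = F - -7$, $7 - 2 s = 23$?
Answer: $-22241 - 2 i \sqrt{5} \approx -22241.0 - 4.4721 i$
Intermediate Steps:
$s = -8$ ($s = \frac{7}{2} - \frac{23}{2} = -8$)
$t{\left(g,F \right)} = 7 + F$ ($t{\left(g,F \right)} = F + 7 = 7 + F$)
$h = -12$ ($h = 24 - \left(6 + 30\right) = 24 - 36 = -12$)
$U = 2 i \sqrt{5}$ ($U = \sqrt{-8 - 12} = \sqrt{-20} = 2 i \sqrt{5} \approx 4.4721 i$)
$b{\left(S \right)} = S^{2} + 2 i \sqrt{5}$ ($b{\left(S \right)} = 2 i \sqrt{5} + S^{2} = S^{2} + 2 i \sqrt{5}$)
$-21880 - b{\left(t{\left(0,12 \right)} \right)} = -21880 - \left(\left(7 + 12\right)^{2} + 2 i \sqrt{5}\right) = -21880 - \left(19^{2} + 2 i \sqrt{5}\right) = -21880 - \left(361 + 2 i \sqrt{5}\right) = -22241 - 2 i \sqrt{5}$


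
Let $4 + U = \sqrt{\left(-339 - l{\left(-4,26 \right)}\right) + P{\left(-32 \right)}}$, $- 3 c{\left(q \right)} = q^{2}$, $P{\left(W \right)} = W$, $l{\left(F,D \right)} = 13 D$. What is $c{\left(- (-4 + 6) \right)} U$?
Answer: $\frac{16}{3} - \frac{4 i \sqrt{709}}{3} \approx 5.3333 - 35.503 i$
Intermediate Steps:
$c{\left(q \right)} = - \frac{q^{2}}{3}$
$U = -4 + i \sqrt{709}$ ($U = -4 + \sqrt{\left(-339 - 13 \cdot 26\right) - 32} = -4 + \sqrt{\left(-339 - 338\right) - 32} = -4 + \sqrt{-677 - 32} = -4 + \sqrt{-709} = -4 + i \sqrt{709} \approx -4.0 + 26.627 i$)
$c{\left(- (-4 + 6) \right)} U = - \frac{\left(- (-4 + 6)\right)^{2}}{3} \left(-4 + i \sqrt{709}\right) = - \frac{\left(\left(-1\right) 2\right)^{2}}{3} \left(-4 + i \sqrt{709}\right) = - \frac{\left(-2\right)^{2}}{3} \left(-4 + i \sqrt{709}\right) = \left(- \frac{1}{3}\right) 4 \left(-4 + i \sqrt{709}\right) = - \frac{4 \left(-4 + i \sqrt{709}\right)}{3} = \frac{16}{3} - \frac{4 i \sqrt{709}}{3}$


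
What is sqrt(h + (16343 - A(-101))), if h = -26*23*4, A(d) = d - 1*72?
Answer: 2*sqrt(3531) ≈ 118.84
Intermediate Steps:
A(d) = -72 + d (A(d) = d - 72 = -72 + d)
h = -2392 (h = -598*4 = -2392)
sqrt(h + (16343 - A(-101))) = sqrt(-2392 + (16343 - (-72 - 101))) = sqrt(-2392 + (16343 - 1*(-173))) = sqrt(-2392 + (16343 + 173)) = sqrt(-2392 + 16516) = sqrt(14124) = 2*sqrt(3531)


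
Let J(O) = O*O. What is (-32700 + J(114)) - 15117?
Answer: -34821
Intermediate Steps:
J(O) = O²
(-32700 + J(114)) - 15117 = (-32700 + 114²) - 15117 = (-32700 + 12996) - 15117 = -19704 - 15117 = -34821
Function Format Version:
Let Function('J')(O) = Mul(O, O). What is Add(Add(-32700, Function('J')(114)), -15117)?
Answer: -34821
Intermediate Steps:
Function('J')(O) = Pow(O, 2)
Add(Add(-32700, Function('J')(114)), -15117) = Add(Add(-32700, Pow(114, 2)), -15117) = Add(Add(-32700, 12996), -15117) = Add(-19704, -15117) = -34821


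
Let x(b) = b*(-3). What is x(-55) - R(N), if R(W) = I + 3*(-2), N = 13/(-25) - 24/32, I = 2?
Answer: 169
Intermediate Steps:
x(b) = -3*b
N = -127/100 (N = 13*(-1/25) - 24*1/32 = -13/25 - 3/4 = -127/100 ≈ -1.2700)
R(W) = -4 (R(W) = 2 + 3*(-2) = 2 - 6 = -4)
x(-55) - R(N) = -3*(-55) - 1*(-4) = 165 + 4 = 169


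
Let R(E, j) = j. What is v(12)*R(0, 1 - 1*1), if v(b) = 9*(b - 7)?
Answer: 0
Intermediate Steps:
v(b) = -63 + 9*b (v(b) = 9*(-7 + b) = -63 + 9*b)
v(12)*R(0, 1 - 1*1) = (-63 + 9*12)*(1 - 1*1) = (-63 + 108)*(1 - 1) = 45*0 = 0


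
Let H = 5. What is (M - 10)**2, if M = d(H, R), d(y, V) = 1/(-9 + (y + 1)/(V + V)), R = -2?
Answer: 44944/441 ≈ 101.91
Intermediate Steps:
d(y, V) = 1/(-9 + (1 + y)/(2*V)) (d(y, V) = 1/(-9 + (1 + y)/((2*V))) = 1/(-9 + (1 + y)*(1/(2*V))) = 1/(-9 + (1 + y)/(2*V)))
M = -2/21 (M = 2*(-2)/(1 + 5 - 18*(-2)) = 2*(-2)/(1 + 5 + 36) = 2*(-2)/42 = 2*(-2)*(1/42) = -2/21 ≈ -0.095238)
(M - 10)**2 = (-2/21 - 10)**2 = (-212/21)**2 = 44944/441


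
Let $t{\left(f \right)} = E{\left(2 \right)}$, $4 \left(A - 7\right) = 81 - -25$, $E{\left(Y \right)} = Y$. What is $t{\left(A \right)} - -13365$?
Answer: $13367$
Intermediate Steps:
$A = \frac{67}{2}$ ($A = 7 + \frac{81 - -25}{4} = 7 + \frac{81 + 25}{4} = 7 + \frac{1}{4} \cdot 106 = 7 + \frac{53}{2} = \frac{67}{2} \approx 33.5$)
$t{\left(f \right)} = 2$
$t{\left(A \right)} - -13365 = 2 - -13365 = 2 + 13365 = 13367$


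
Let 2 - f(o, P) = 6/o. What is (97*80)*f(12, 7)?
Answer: 11640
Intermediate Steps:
f(o, P) = 2 - 6/o
(97*80)*f(12, 7) = (97*80)*(2 - 6/12) = 7760*(2 - 6*1/12) = 7760*(2 - ½) = 7760*(3/2) = 11640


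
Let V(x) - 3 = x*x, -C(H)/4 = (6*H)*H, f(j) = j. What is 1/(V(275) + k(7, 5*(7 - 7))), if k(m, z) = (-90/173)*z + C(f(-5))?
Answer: 1/75028 ≈ 1.3328e-5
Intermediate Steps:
C(H) = -24*H² (C(H) = -4*6*H*H = -24*H²)
V(x) = 3 + x² (V(x) = 3 + x*x = 3 + x²)
k(m, z) = -600 - 90*z/173 (k(m, z) = (-90/173)*z - 24*(-5)² = (-90*1/173)*z - 24*25 = -90*z/173 - 600 = -600 - 90*z/173)
1/(V(275) + k(7, 5*(7 - 7))) = 1/((3 + 275²) + (-600 - 450*(7 - 7)/173)) = 1/((3 + 75625) + (-600 - 450*0/173)) = 1/(75628 + (-600 - 90/173*0)) = 1/(75628 + (-600 + 0)) = 1/(75628 - 600) = 1/75028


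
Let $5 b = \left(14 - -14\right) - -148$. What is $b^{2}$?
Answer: $\frac{30976}{25} \approx 1239.0$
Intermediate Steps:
$b = \frac{176}{5}$ ($b = \frac{\left(14 - -14\right) - -148}{5} = \frac{\left(14 + 14\right) + 148}{5} = \frac{28 + 148}{5} = \frac{1}{5} \cdot 176 = \frac{176}{5} \approx 35.2$)
$b^{2} = \left(\frac{176}{5}\right)^{2} = \frac{30976}{25}$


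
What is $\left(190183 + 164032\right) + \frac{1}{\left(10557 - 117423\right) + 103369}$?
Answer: $\frac{1238689854}{3497} \approx 3.5422 \cdot 10^{5}$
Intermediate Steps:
$\left(190183 + 164032\right) + \frac{1}{\left(10557 - 117423\right) + 103369} = 354215 + \frac{1}{\left(10557 - 117423\right) + 103369} = 354215 + \frac{1}{-106866 + 103369} = 354215 + \frac{1}{-3497} = 354215 - \frac{1}{3497} = \frac{1238689854}{3497}$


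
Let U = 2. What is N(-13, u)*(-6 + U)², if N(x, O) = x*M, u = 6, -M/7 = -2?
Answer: -2912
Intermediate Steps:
M = 14 (M = -7*(-2) = 14)
N(x, O) = 14*x (N(x, O) = x*14 = 14*x)
N(-13, u)*(-6 + U)² = (14*(-13))*(-6 + 2)² = -182*(-4)² = -182*16 = -2912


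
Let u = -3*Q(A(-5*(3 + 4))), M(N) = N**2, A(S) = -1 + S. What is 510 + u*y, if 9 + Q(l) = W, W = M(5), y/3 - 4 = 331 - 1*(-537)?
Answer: -125058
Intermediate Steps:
y = 2616 (y = 12 + 3*(331 - 1*(-537)) = 12 + 3*(331 + 537) = 12 + 3*868 = 12 + 2604 = 2616)
W = 25 (W = 5**2 = 25)
Q(l) = 16 (Q(l) = -9 + 25 = 16)
u = -48 (u = -3*16 = -48)
510 + u*y = 510 - 48*2616 = 510 - 125568 = -125058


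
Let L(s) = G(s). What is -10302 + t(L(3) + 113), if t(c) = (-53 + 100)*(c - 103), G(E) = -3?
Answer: -9973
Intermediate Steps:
L(s) = -3
t(c) = -4841 + 47*c (t(c) = 47*(-103 + c) = -4841 + 47*c)
-10302 + t(L(3) + 113) = -10302 + (-4841 + 47*(-3 + 113)) = -10302 + (-4841 + 47*110) = -10302 + (-4841 + 5170) = -10302 + 329 = -9973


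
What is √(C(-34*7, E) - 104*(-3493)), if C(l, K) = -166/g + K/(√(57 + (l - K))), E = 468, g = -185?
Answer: √(5236798313106910 - 10395227700*I*√649)/120065 ≈ 602.72 - 0.01524*I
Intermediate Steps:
C(l, K) = 166/185 + K/√(57 + l - K) (C(l, K) = -166/(-185) + K/(√(57 + (l - K))) = -166*(-1/185) + K/(√(57 + l - K)) = 166/185 + K/√(57 + l - K))
√(C(-34*7, E) - 104*(-3493)) = √((166/185 + 468/√(57 - 34*7 - 1*468)) - 104*(-3493)) = √((166/185 + 468/√(57 - 238 - 468)) + 363272) = √((166/185 + 468/√(-649)) + 363272) = √((166/185 + 468*(-I*√649/649)) + 363272) = √((166/185 - 468*I*√649/649) + 363272) = √(67205486/185 - 468*I*√649/649)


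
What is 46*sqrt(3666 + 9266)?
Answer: 92*sqrt(3233) ≈ 5231.1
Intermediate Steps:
46*sqrt(3666 + 9266) = 46*sqrt(12932) = 46*(2*sqrt(3233)) = 92*sqrt(3233)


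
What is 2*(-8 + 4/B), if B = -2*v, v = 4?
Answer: -17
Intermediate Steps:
B = -8 (B = -2*4 = -8)
2*(-8 + 4/B) = 2*(-8 + 4/(-8)) = 2*(-8 + 4*(-1/8)) = 2*(-8 - 1/2) = 2*(-17/2) = -17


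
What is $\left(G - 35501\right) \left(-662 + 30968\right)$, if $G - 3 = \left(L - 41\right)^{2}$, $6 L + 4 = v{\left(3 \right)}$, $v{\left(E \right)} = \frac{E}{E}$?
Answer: $- \frac{2047215759}{2} \approx -1.0236 \cdot 10^{9}$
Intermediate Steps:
$v{\left(E \right)} = 1$
$L = - \frac{1}{2}$ ($L = - \frac{2}{3} + \frac{1}{6} \cdot 1 = - \frac{2}{3} + \frac{1}{6} = - \frac{1}{2} \approx -0.5$)
$G = \frac{6901}{4}$ ($G = 3 + \left(- \frac{1}{2} - 41\right)^{2} = 3 + \left(- \frac{83}{2}\right)^{2} = 3 + \frac{6889}{4} = \frac{6901}{4} \approx 1725.3$)
$\left(G - 35501\right) \left(-662 + 30968\right) = \left(\frac{6901}{4} - 35501\right) \left(-662 + 30968\right) = \left(- \frac{135103}{4}\right) 30306 = - \frac{2047215759}{2}$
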